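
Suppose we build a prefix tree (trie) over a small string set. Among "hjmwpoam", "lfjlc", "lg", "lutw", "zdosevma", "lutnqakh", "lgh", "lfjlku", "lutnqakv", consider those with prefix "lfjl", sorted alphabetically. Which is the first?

DFS of the "lfjl" subtree visits, in order: "lfjlc", "lfjlku"
The 1st is lfjlc.

lfjlc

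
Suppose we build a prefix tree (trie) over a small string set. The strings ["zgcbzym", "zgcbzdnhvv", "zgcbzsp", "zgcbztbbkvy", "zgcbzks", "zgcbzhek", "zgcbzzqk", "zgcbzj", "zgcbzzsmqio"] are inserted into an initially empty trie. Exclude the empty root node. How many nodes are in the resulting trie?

Trace insertions, counting only characters that open a new branch:
  "zgcbzym" → 7 new (z, g, c, b, z, y, m)
  "zgcbzdnhvv" → prefix "zgcbz" already present; 5 new (d, n, h, v, v)
  "zgcbzsp" → prefix "zgcbz" already present; 2 new (s, p)
  "zgcbztbbkvy" → prefix "zgcbz" already present; 6 new (t, b, b, k, v, y)
  "zgcbzks" → prefix "zgcbz" already present; 2 new (k, s)
  "zgcbzhek" → prefix "zgcbz" already present; 3 new (h, e, k)
  "zgcbzzqk" → prefix "zgcbz" already present; 3 new (z, q, k)
  "zgcbzj" → prefix "zgcbz" already present; 1 new (j)
  "zgcbzzsmqio" → prefix "zgcbzz" already present; 5 new (s, m, q, i, o)
Total nodes = 7 + 5 + 2 + 6 + 2 + 3 + 3 + 1 + 5 = 34

34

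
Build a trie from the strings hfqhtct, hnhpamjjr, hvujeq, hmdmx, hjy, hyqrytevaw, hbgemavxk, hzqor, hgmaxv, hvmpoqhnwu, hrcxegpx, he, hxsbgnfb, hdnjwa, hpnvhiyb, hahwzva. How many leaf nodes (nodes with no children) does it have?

16

Leaves are exactly the stored words that no other stored word extends.
Those words: "hahwzva", "hbgemavxk", "hdnjwa", "he", "hfqhtct", "hgmaxv", "hjy", "hmdmx", "hnhpamjjr", "hpnvhiyb", "hrcxegpx", "hvmpoqhnwu", "hvujeq", "hxsbgnfb", "hyqrytevaw", "hzqor"
Leaf count: 16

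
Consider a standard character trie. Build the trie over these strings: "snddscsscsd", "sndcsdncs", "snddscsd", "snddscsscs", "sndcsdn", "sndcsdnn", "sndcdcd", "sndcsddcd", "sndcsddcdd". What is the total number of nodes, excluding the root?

26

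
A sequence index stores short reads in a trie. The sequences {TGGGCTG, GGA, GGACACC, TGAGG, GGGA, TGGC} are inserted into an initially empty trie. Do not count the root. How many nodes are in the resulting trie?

20

Trace insertions, counting only characters that open a new branch:
  "TGGGCTG" → 7 new (T, G, G, G, C, T, G)
  "GGA" → 3 new (G, G, A)
  "GGACACC" → prefix "GGA" already present; 4 new (C, A, C, C)
  "TGAGG" → prefix "TG" already present; 3 new (A, G, G)
  "GGGA" → prefix "GG" already present; 2 new (G, A)
  "TGGC" → prefix "TGG" already present; 1 new (C)
Total nodes = 7 + 3 + 4 + 3 + 2 + 1 = 20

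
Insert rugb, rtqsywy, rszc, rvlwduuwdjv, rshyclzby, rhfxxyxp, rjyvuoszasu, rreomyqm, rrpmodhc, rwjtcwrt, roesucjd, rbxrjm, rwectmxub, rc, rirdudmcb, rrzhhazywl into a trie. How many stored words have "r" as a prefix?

Walk to "r"; the words in its subtree are exactly those with that prefix.
Words under "r": rbxrjm, rc, rhfxxyxp, rirdudmcb, rjyvuoszasu, roesucjd, rreomyqm, rrpmodhc, rrzhhazywl, rshyclzby, rszc, rtqsywy, rugb, rvlwduuwdjv, rwectmxub, rwjtcwrt
Count: 16

16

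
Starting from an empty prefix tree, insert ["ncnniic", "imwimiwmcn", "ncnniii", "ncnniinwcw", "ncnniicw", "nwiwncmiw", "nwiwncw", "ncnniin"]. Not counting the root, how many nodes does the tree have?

Insert word by word; a character creates a node only if that edge doesn't already exist:
  "ncnniic" → 7 new (n, c, n, n, i, i, c)
  "imwimiwmcn" → 10 new (i, m, w, i, m, i, w, m, c, n)
  "ncnniii" → prefix "ncnnii" already present; 1 new (i)
  "ncnniinwcw" → prefix "ncnnii" already present; 4 new (n, w, c, w)
  "ncnniicw" → prefix "ncnniic" already present; 1 new (w)
  "nwiwncmiw" → prefix "n" already present; 8 new (w, i, w, n, c, m, i, w)
  "nwiwncw" → prefix "nwiwnc" already present; 1 new (w)
  "ncnniin" → prefix "ncnniin" already present; 0 new (none)
Total nodes = 7 + 10 + 1 + 4 + 1 + 8 + 1 + 0 = 32

32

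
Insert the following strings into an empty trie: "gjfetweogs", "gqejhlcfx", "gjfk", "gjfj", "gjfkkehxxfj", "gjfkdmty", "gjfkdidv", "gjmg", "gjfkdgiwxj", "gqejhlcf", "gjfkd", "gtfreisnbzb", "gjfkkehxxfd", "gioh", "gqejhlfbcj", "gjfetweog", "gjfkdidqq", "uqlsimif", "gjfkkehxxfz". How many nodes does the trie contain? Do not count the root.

70

Count nodes per top-level branch (shared prefixes stored once):
  'g'-branch (gioh, gjfetweog, gjfetweogs, gjfj, gjfk, gjfkd, gjfkdgiwxj, gjfkdidqq, gjfkdidv, gjfkdmty, gjfkkehxxfd, gjfkkehxxfj, gjfkkehxxfz, gjmg, gqejhlcf, gqejhlcfx, gqejhlfbcj, gtfreisnbzb): 62 nodes
  'u'-branch (uqlsimif): 8 nodes
Sum: 70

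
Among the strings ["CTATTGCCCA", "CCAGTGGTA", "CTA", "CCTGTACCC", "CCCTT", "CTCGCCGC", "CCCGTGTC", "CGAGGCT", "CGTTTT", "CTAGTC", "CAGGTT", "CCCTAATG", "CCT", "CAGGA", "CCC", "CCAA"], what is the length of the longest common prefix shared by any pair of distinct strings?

4

The deepest shared node is where two words last agree before diverging.
e.g. "CAGGA" and "CAGGTT" share the prefix "CAGG" of length 4; no pair shares a longer one.
Longest shared-prefix length: 4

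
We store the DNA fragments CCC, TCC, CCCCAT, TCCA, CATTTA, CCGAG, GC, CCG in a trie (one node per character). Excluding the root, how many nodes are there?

Insert word by word; a character creates a node only if that edge doesn't already exist:
  "CCC" → 3 new (C, C, C)
  "TCC" → 3 new (T, C, C)
  "CCCCAT" → prefix "CCC" already present; 3 new (C, A, T)
  "TCCA" → prefix "TCC" already present; 1 new (A)
  "CATTTA" → prefix "C" already present; 5 new (A, T, T, T, A)
  "CCGAG" → prefix "CC" already present; 3 new (G, A, G)
  "GC" → 2 new (G, C)
  "CCG" → prefix "CCG" already present; 0 new (none)
Total nodes = 3 + 3 + 3 + 1 + 5 + 3 + 2 + 0 = 20

20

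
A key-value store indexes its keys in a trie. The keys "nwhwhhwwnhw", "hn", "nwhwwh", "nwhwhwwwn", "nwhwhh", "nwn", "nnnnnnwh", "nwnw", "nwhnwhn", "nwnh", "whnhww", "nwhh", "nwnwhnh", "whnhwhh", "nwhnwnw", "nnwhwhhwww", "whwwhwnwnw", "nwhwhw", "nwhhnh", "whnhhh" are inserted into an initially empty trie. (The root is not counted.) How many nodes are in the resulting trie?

67

For each word, the new-node count is its length minus the longest prefix already in the trie:
  "nwhwhhwwnhw" → 11 new (n, w, h, w, h, h, w, w, n, h, w)
  "hn" → 2 new (h, n)
  "nwhwwh" → prefix "nwhw" already present; 2 new (w, h)
  "nwhwhwwwn" → prefix "nwhwh" already present; 4 new (w, w, w, n)
  "nwhwhh" → prefix "nwhwhh" already present; 0 new (none)
  "nwn" → prefix "nw" already present; 1 new (n)
  "nnnnnnwh" → prefix "n" already present; 7 new (n, n, n, n, n, w, h)
  "nwnw" → prefix "nwn" already present; 1 new (w)
  "nwhnwhn" → prefix "nwh" already present; 4 new (n, w, h, n)
  "nwnh" → prefix "nwn" already present; 1 new (h)
  "whnhww" → 6 new (w, h, n, h, w, w)
  "nwhh" → prefix "nwh" already present; 1 new (h)
  "nwnwhnh" → prefix "nwnw" already present; 3 new (h, n, h)
  "whnhwhh" → prefix "whnhw" already present; 2 new (h, h)
  "nwhnwnw" → prefix "nwhnw" already present; 2 new (n, w)
  "nnwhwhhwww" → prefix "nn" already present; 8 new (w, h, w, h, h, w, w, w)
  "whwwhwnwnw" → prefix "wh" already present; 8 new (w, w, h, w, n, w, n, w)
  "nwhwhw" → prefix "nwhwhw" already present; 0 new (none)
  "nwhhnh" → prefix "nwhh" already present; 2 new (n, h)
  "whnhhh" → prefix "whnh" already present; 2 new (h, h)
Total nodes = 11 + 2 + 2 + 4 + 0 + 1 + 7 + 1 + 4 + 1 + 6 + 1 + 3 + 2 + 2 + 8 + 8 + 0 + 2 + 2 = 67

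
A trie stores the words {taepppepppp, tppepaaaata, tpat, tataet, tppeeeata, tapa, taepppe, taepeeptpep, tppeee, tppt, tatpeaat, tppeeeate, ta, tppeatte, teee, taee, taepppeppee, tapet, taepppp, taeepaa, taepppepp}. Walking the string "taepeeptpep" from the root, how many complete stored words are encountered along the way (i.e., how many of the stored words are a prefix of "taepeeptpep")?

2

Check each prefix of "taepeeptpep" against the stored set — each match is an end-marker on the path.
Prefixes of the query that are stored words: "ta", "taepeeptpep"
Count: 2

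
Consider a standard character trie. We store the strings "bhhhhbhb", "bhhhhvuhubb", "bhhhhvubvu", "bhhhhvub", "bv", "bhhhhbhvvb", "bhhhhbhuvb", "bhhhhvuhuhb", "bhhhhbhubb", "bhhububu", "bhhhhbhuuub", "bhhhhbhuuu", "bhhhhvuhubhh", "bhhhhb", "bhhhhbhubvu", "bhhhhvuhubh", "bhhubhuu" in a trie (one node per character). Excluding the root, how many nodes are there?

Count nodes per top-level branch (shared prefixes stored once):
  'b'-branch (bhhhhb, bhhhhbhb, bhhhhbhubb, bhhhhbhubvu, bhhhhbhuuu, bhhhhbhuuub, bhhhhbhuvb, bhhhhbhvvb, bhhhhvub, bhhhhvubvu, bhhhhvuhubb, bhhhhvuhubh, bhhhhvuhubhh, bhhhhvuhuhb, bhhubhuu, bhhububu, bv): 43 nodes
Sum: 43

43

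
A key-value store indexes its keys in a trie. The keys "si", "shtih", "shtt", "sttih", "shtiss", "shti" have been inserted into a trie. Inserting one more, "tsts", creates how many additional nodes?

4

No existing word starts with "t", so every character of "tsts" needs a new node.
4 − 0 = 4 new nodes.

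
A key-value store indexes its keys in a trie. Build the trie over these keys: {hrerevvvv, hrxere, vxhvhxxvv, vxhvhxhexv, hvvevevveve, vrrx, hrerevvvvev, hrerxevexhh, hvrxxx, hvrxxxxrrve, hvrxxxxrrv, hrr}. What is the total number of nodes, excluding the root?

For each word, the new-node count is its length minus the longest prefix already in the trie:
  "hrerevvvv" → 9 new (h, r, e, r, e, v, v, v, v)
  "hrxere" → prefix "hr" already present; 4 new (x, e, r, e)
  "vxhvhxxvv" → 9 new (v, x, h, v, h, x, x, v, v)
  "vxhvhxhexv" → prefix "vxhvhx" already present; 4 new (h, e, x, v)
  "hvvevevveve" → prefix "h" already present; 10 new (v, v, e, v, e, v, v, e, v, e)
  "vrrx" → prefix "v" already present; 3 new (r, r, x)
  "hrerevvvvev" → prefix "hrerevvvv" already present; 2 new (e, v)
  "hrerxevexhh" → prefix "hrer" already present; 7 new (x, e, v, e, x, h, h)
  "hvrxxx" → prefix "hv" already present; 4 new (r, x, x, x)
  "hvrxxxxrrve" → prefix "hvrxxx" already present; 5 new (x, r, r, v, e)
  "hvrxxxxrrv" → prefix "hvrxxxxrrv" already present; 0 new (none)
  "hrr" → prefix "hr" already present; 1 new (r)
Total nodes = 9 + 4 + 9 + 4 + 10 + 3 + 2 + 7 + 4 + 5 + 0 + 1 = 58

58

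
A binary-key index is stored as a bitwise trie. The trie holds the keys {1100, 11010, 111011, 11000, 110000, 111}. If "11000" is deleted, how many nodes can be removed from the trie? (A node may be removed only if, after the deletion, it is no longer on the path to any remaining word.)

After clearing the end-marker at "11000", prune upward until reaching a node still needed by another word.
Every node on "11000" is still needed (e.g. by "110000"), so nothing is freed.
Nodes removed: 0

0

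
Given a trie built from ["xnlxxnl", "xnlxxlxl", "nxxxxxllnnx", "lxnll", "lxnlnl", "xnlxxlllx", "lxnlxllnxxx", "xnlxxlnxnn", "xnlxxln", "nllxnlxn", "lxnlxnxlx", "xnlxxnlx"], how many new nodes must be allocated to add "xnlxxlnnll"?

"xnlxxln" is already a path in the trie; the remaining "nll" must be added.
So 10 − 7 = 3 new nodes.

3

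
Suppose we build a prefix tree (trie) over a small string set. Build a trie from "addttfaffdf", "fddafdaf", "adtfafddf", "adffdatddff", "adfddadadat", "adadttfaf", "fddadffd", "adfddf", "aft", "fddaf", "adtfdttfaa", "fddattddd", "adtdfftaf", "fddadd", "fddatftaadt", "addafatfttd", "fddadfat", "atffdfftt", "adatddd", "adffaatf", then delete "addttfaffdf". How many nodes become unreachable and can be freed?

8

After clearing the end-marker at "addttfaffdf", prune upward until reaching a node still needed by another word.
The suffix "ttfaffdf" (8 nodes) is used only by "addttfaffdf"; the node for "add" still has the child "a", so pruning stops there.
Nodes removed: 8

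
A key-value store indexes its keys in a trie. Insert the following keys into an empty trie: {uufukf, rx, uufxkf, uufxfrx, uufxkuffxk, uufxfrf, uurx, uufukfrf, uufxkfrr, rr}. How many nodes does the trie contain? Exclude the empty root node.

Insert word by word; a character creates a node only if that edge doesn't already exist:
  "uufukf" → 6 new (u, u, f, u, k, f)
  "rx" → 2 new (r, x)
  "uufxkf" → prefix "uuf" already present; 3 new (x, k, f)
  "uufxfrx" → prefix "uufx" already present; 3 new (f, r, x)
  "uufxkuffxk" → prefix "uufxk" already present; 5 new (u, f, f, x, k)
  "uufxfrf" → prefix "uufxfr" already present; 1 new (f)
  "uurx" → prefix "uu" already present; 2 new (r, x)
  "uufukfrf" → prefix "uufukf" already present; 2 new (r, f)
  "uufxkfrr" → prefix "uufxkf" already present; 2 new (r, r)
  "rr" → prefix "r" already present; 1 new (r)
Total nodes = 6 + 2 + 3 + 3 + 5 + 1 + 2 + 2 + 2 + 1 = 27

27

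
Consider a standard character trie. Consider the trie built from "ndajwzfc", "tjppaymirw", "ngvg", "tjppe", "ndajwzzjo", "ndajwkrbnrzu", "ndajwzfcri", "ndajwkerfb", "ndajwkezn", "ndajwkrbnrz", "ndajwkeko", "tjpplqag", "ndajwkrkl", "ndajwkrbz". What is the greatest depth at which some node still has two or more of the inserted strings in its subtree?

The deepest shared node is where two words last agree before diverging.
"ndajwkrbnrz" and "ndajwkrbnrzu" agree on "ndajwkrbnrz" (11 characters) before diverging; nothing deeper is shared.
Longest shared-prefix length: 11

11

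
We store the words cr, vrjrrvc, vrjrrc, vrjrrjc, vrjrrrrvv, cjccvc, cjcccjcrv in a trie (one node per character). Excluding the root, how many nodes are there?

26

Count nodes per top-level branch (shared prefixes stored once):
  'c'-branch (cjcccjcrv, cjccvc, cr): 12 nodes
  'v'-branch (vrjrrc, vrjrrjc, vrjrrrrvv, vrjrrvc): 14 nodes
Sum: 26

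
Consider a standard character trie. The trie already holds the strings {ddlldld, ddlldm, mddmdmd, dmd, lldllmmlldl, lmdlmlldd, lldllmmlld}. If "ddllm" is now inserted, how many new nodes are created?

Walking "ddllm" from the root, the first 4 characters ("ddll") follow existing edges; "m" is the first miss.
So 5 − 4 = 1 new nodes.

1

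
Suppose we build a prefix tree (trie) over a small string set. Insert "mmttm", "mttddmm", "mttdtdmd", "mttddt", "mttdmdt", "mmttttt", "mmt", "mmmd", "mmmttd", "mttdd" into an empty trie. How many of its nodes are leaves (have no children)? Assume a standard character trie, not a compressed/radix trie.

A leaf is a node with no children — equivalently, the end of a word that is not a proper prefix of any other stored word.
Those words: "mmmd", "mmmttd", "mmttm", "mmttttt", "mttddmm", "mttddt", "mttdmdt", "mttdtdmd"
Leaf count: 8

8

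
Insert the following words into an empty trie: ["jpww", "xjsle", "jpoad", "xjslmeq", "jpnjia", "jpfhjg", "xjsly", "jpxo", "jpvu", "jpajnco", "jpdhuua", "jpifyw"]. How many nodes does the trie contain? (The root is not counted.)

42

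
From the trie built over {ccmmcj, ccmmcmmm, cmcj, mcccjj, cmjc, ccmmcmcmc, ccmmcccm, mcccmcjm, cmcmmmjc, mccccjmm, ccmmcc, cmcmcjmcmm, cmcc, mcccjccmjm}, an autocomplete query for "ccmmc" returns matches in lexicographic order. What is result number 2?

ccmmcccm

DFS of the "ccmmc" subtree visits, in order: "ccmmcc", "ccmmcccm", "ccmmcj", "ccmmcmcmc", "ccmmcmmm"
The 2nd is ccmmcccm.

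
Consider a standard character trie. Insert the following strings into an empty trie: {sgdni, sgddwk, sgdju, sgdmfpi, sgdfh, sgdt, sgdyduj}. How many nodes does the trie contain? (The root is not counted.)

21

For each word, the new-node count is its length minus the longest prefix already in the trie:
  "sgdni" → 5 new (s, g, d, n, i)
  "sgddwk" → prefix "sgd" already present; 3 new (d, w, k)
  "sgdju" → prefix "sgd" already present; 2 new (j, u)
  "sgdmfpi" → prefix "sgd" already present; 4 new (m, f, p, i)
  "sgdfh" → prefix "sgd" already present; 2 new (f, h)
  "sgdt" → prefix "sgd" already present; 1 new (t)
  "sgdyduj" → prefix "sgd" already present; 4 new (y, d, u, j)
Total nodes = 5 + 3 + 2 + 4 + 2 + 1 + 4 = 21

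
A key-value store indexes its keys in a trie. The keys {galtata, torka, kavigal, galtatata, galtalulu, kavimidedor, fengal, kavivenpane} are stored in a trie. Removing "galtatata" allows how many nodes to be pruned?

2

Walk "galtatata" from the leaf back toward the root, removing each node that no remaining word uses.
The suffix "ta" (2 nodes) is used only by "galtatata"; "galtata" is itself a stored word, so pruning stops there.
Nodes removed: 2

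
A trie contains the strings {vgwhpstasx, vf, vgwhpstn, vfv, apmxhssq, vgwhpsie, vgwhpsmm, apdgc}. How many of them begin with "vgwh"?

4

Filter for entries beginning with "vgwh":
Matches: "vgwhpsie", "vgwhpsmm", "vgwhpstasx", "vgwhpstn"
Count: 4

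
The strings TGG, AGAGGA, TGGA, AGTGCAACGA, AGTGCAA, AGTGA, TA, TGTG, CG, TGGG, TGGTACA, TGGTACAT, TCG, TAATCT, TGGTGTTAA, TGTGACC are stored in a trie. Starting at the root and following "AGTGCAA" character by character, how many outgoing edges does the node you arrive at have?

1

Follow the path "AGTGCAA" to its node, then look at its outgoing edges.
Distinct next characters after "AGTGCAA": C.
That node has 1 child edge.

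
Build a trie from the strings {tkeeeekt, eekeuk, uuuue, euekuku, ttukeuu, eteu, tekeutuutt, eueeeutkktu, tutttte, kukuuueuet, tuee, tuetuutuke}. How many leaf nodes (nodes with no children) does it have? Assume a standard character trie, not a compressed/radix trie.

12

Leaves are exactly the stored words that no other stored word extends.
Those words: "eekeuk", "eteu", "eueeeutkktu", "euekuku", "kukuuueuet", "tekeutuutt", "tkeeeekt", "ttukeuu", "tuee", "tuetuutuke", "tutttte", "uuuue"
Leaf count: 12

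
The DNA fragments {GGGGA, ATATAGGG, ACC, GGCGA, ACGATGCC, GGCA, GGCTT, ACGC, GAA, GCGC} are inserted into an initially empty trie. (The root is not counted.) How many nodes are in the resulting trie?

Trie structure (* marks end of a word):
(root)
├─ A
│  ├─ C
│  │  ├─ C *
│  │  └─ G
│  │     ├─ A
│  │     │  └─ T
│  │     │     └─ G
│  │     │        └─ C
│  │     │           └─ C *
│  │     └─ C *
│  └─ T
│     └─ A
│        └─ T
│           └─ A
│              └─ G
│                 └─ G
│                    └─ G *
└─ G
   ├─ A
   │  └─ A *
   ├─ C
   │  └─ G
   │     └─ C *
   └─ G
      ├─ C
      │  ├─ A *
      │  ├─ G
      │  │  └─ A *
      │  └─ T
      │     └─ T *
      └─ G
         └─ G
            └─ A *
Counting every labelled node above: 33.

33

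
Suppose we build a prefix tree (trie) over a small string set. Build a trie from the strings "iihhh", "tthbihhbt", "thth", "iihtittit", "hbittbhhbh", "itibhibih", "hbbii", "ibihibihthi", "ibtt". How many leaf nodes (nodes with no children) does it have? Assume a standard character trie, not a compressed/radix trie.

A leaf is a node with no children — equivalently, the end of a word that is not a proper prefix of any other stored word.
Those words: "hbbii", "hbittbhhbh", "ibihibihthi", "ibtt", "iihhh", "iihtittit", "itibhibih", "thth", "tthbihhbt"
Leaf count: 9

9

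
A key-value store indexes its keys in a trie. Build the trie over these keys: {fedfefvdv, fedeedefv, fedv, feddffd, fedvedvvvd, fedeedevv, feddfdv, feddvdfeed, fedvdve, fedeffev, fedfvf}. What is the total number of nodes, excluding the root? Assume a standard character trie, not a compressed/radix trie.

45

Count nodes per top-level branch (shared prefixes stored once):
  'f'-branch (feddfdv, feddffd, feddvdfeed, fedeedefv, fedeedevv, fedeffev, fedfefvdv, fedfvf, fedv, fedvdve, fedvedvvvd): 45 nodes
Sum: 45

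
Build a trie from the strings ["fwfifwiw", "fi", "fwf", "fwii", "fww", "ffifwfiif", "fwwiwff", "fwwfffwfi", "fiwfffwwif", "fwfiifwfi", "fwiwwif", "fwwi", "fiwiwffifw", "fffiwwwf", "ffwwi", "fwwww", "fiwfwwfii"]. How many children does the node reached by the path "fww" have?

3

Follow the path "fww" to its node, then look at its outgoing edges.
Characters that immediately follow "fww" among the stored strings: {f, i, w}.
That node has 3 child edges.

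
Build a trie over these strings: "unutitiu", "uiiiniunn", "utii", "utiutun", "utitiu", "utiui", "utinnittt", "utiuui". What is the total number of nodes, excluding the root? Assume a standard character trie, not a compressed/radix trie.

Count nodes per top-level branch (shared prefixes stored once):
  'u'-branch (uiiiniunn, unutitiu, utii, utinnittt, utitiu, utiui, utiutun, utiuui): 35 nodes
Sum: 35

35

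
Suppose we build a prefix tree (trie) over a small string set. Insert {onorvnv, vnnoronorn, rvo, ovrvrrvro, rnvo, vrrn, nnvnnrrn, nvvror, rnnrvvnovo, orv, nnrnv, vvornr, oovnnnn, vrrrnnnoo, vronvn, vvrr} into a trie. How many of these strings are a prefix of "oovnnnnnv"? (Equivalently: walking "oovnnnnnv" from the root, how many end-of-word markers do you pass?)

Check each prefix of "oovnnnnnv" against the stored set — each match is an end-marker on the path.
Prefixes of the query that are stored words: "oovnnnn"
Count: 1

1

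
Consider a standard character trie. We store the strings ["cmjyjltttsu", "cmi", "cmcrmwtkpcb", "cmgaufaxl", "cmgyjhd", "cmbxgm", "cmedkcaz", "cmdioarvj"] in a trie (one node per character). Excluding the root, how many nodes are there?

For each word, the new-node count is its length minus the longest prefix already in the trie:
  "cmjyjltttsu" → 11 new (c, m, j, y, j, l, t, t, t, s, u)
  "cmi" → prefix "cm" already present; 1 new (i)
  "cmcrmwtkpcb" → prefix "cm" already present; 9 new (c, r, m, w, t, k, p, c, b)
  "cmgaufaxl" → prefix "cm" already present; 7 new (g, a, u, f, a, x, l)
  "cmgyjhd" → prefix "cmg" already present; 4 new (y, j, h, d)
  "cmbxgm" → prefix "cm" already present; 4 new (b, x, g, m)
  "cmedkcaz" → prefix "cm" already present; 6 new (e, d, k, c, a, z)
  "cmdioarvj" → prefix "cm" already present; 7 new (d, i, o, a, r, v, j)
Total nodes = 11 + 1 + 9 + 7 + 4 + 4 + 6 + 7 = 49

49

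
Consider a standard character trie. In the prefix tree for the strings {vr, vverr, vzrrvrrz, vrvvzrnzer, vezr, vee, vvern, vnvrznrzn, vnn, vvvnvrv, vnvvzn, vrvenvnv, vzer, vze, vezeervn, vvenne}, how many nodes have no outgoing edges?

14

A leaf is a node with no children — equivalently, the end of a word that is not a proper prefix of any other stored word.
Those words: "vee", "vezeervn", "vezr", "vnn", "vnvrznrzn", "vnvvzn", "vrvenvnv", "vrvvzrnzer", "vvenne", "vvern", "vverr", "vvvnvrv", "vzer", "vzrrvrrz"
Leaf count: 14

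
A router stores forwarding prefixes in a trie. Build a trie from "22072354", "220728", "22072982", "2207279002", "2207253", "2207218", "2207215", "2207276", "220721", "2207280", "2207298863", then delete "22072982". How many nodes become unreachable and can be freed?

1

A node on "22072982"'s path can go only if nothing else ends at it or branches off below it.
The suffix "2" (1 node) is used only by "22072982"; the node for "2207298" still has the child "8", so pruning stops there.
Nodes removed: 1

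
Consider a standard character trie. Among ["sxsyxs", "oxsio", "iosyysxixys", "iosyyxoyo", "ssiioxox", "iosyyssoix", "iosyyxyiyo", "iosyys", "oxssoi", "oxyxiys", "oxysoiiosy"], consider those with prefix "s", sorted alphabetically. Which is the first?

ssiioxox

Filter for "s…" and sort: "ssiioxox", "sxsyxs"
Position 1: ssiioxox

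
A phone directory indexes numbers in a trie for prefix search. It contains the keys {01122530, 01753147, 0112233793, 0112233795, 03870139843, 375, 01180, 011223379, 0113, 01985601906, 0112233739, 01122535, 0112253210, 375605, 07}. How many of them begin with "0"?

13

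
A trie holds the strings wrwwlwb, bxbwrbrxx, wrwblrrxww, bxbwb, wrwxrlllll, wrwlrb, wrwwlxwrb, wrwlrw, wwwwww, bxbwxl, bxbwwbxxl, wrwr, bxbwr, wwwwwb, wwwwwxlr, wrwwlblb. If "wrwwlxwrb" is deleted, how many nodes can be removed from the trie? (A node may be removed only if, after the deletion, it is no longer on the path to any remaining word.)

4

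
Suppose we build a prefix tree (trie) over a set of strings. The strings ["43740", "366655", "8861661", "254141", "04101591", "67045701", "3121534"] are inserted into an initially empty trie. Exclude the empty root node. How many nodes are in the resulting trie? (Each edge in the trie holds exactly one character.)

46

Count nodes per top-level branch (shared prefixes stored once):
  '0'-branch (04101591): 8 nodes
  '2'-branch (254141): 6 nodes
  '3'-branch (3121534, 366655): 12 nodes
  '4'-branch (43740): 5 nodes
  '6'-branch (67045701): 8 nodes
  '8'-branch (8861661): 7 nodes
Sum: 46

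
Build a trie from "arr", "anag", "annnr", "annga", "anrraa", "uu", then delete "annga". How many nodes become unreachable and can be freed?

After clearing the end-marker at "annga", prune upward until reaching a node still needed by another word.
The suffix "ga" (2 nodes) is used only by "annga"; the node for "ann" still has the child "n", so pruning stops there.
Nodes removed: 2

2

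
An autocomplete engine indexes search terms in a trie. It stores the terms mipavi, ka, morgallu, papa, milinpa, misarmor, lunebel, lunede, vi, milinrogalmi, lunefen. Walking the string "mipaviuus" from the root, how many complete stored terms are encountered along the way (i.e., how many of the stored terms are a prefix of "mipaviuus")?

Walk "mipaviuus" from the root; an end-of-word marker is hit whenever a stored word is a prefix of "mipaviuus".
Prefixes of the query that are stored words: "mipavi"
Count: 1

1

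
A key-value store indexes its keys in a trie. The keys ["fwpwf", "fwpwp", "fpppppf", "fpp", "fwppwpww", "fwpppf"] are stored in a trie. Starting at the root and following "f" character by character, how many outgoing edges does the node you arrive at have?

Follow the path "f" to its node, then look at its outgoing edges.
Distinct next characters after "f": p, w.
That node has 2 child edges.

2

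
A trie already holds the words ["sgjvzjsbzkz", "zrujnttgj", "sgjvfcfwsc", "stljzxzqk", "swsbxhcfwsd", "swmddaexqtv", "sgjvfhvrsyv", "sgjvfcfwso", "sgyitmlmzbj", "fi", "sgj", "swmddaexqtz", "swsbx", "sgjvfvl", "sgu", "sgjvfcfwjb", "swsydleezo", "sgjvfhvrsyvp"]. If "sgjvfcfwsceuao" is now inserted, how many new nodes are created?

"sgjvfcfwsc" is already a path in the trie; the remaining "euao" must be added.
Each of the 4 remaining characters creates one node.

4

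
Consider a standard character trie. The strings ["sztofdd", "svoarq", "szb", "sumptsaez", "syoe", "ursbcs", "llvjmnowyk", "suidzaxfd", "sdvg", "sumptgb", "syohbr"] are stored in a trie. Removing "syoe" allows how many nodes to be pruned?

Walk "syoe" from the leaf back toward the root, removing each node that no remaining word uses.
The suffix "e" (1 node) is used only by "syoe"; the node for "syo" still has the child "h", so pruning stops there.
Nodes removed: 1

1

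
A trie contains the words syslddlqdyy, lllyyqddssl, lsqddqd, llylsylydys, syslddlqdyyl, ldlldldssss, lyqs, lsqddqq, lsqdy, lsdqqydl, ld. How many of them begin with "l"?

9

Walk to "l"; the words in its subtree are exactly those with that prefix.
Words under "l": ld, ldlldldssss, lllyyqddssl, llylsylydys, lsdqqydl, lsqddqd, lsqddqq, lsqdy, lyqs
Count: 9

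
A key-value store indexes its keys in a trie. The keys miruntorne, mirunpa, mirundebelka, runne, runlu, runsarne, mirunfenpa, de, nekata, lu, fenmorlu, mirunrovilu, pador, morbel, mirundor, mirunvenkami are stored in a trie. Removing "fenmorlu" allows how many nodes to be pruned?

After clearing the end-marker at "fenmorlu", prune upward until reaching a node still needed by another word.
No other word shares any prefix with "fenmorlu", so all 8 of its nodes go.
Nodes removed: 8

8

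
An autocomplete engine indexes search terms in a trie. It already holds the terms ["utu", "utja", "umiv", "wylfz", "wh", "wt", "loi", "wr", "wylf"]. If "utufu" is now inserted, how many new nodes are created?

"utu" is already a path in the trie; the remaining "fu" must be added.
Each of the 2 remaining characters creates one node.

2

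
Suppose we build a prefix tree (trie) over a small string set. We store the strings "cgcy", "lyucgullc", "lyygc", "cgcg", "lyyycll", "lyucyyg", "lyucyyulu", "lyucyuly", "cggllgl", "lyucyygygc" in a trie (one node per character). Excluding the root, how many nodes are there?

38

Count nodes per top-level branch (shared prefixes stored once):
  'c'-branch (cgcg, cgcy, cggllgl): 10 nodes
  'l'-branch (lyucgullc, lyucyuly, lyucyyg, lyucyygygc, lyucyyulu, lyygc, lyyycll): 28 nodes
Sum: 38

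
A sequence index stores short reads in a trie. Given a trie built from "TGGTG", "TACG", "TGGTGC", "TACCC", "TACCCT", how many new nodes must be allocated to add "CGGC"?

"CGGC" shares no prefix with any stored word, so all 4 characters open new nodes.
4 − 0 = 4 new nodes.

4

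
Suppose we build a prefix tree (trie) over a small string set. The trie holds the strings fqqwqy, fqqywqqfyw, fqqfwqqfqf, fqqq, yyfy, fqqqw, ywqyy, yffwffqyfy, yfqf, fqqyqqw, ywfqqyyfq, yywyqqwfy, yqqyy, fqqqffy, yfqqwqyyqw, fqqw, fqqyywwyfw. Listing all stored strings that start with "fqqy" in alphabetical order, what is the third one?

fqqyywwyfw

Filter for "fqqy…" and sort: "fqqyqqw", "fqqywqqfyw", "fqqyywwyfw"
Position 3: fqqyywwyfw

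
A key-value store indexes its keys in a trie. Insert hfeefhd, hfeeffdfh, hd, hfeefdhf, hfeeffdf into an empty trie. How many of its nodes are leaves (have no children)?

4

A leaf is a node with no children — equivalently, the end of a word that is not a proper prefix of any other stored word.
Those words: "hd", "hfeefdhf", "hfeeffdfh", "hfeefhd"
Leaf count: 4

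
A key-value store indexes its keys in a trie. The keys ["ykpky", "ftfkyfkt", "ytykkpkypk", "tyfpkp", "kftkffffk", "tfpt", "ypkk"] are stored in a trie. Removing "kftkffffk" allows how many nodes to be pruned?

9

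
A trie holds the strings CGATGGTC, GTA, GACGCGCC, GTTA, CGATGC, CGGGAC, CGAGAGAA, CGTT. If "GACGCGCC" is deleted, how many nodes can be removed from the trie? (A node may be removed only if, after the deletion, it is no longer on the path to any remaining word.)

A node on "GACGCGCC"'s path can go only if nothing else ends at it or branches off below it.
The suffix "ACGCGCC" (7 nodes) is used only by "GACGCGCC"; the node for "G" still has the child "T", so pruning stops there.
Nodes removed: 7

7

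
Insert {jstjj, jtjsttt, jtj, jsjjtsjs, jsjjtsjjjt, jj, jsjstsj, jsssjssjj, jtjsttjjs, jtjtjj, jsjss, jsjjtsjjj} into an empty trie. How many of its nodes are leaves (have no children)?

Leaves are exactly the stored words that no other stored word extends.
Those words: "jj", "jsjjtsjjjt", "jsjjtsjs", "jsjss", "jsjstsj", "jsssjssjj", "jstjj", "jtjsttjjs", "jtjsttt", "jtjtjj"
Leaf count: 10

10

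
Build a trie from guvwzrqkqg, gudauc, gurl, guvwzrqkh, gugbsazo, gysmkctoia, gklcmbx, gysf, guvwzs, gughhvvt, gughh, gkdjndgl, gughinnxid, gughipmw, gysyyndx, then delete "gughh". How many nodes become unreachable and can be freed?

A node on "gughh"'s path can go only if nothing else ends at it or branches off below it.
Every node on "gughh" is still needed (e.g. by "gughhvvt"), so nothing is freed.
Nodes removed: 0

0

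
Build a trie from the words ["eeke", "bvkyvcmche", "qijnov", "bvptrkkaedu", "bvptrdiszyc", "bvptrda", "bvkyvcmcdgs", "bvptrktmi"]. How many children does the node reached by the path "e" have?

The children of the "e" node are the distinct next characters among strings starting with "e".
Characters that immediately follow "e" among the stored strings: {e}.
That node has 1 child edge.

1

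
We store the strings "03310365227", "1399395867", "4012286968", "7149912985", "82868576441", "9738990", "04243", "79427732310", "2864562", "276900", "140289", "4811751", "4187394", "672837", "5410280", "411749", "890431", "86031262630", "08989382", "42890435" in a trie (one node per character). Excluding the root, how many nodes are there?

Trace insertions, counting only characters that open a new branch:
  "03310365227" → 11 new (0, 3, 3, 1, 0, 3, 6, 5, 2, 2, 7)
  "1399395867" → 10 new (1, 3, 9, 9, 3, 9, 5, 8, 6, 7)
  "4012286968" → 10 new (4, 0, 1, 2, 2, 8, 6, 9, 6, 8)
  "7149912985" → 10 new (7, 1, 4, 9, 9, 1, 2, 9, 8, 5)
  "82868576441" → 11 new (8, 2, 8, 6, 8, 5, 7, 6, 4, 4, 1)
  "9738990" → 7 new (9, 7, 3, 8, 9, 9, 0)
  "04243" → prefix "0" already present; 4 new (4, 2, 4, 3)
  "79427732310" → prefix "7" already present; 10 new (9, 4, 2, 7, 7, 3, 2, 3, 1, 0)
  "2864562" → 7 new (2, 8, 6, 4, 5, 6, 2)
  "276900" → prefix "2" already present; 5 new (7, 6, 9, 0, 0)
  "140289" → prefix "1" already present; 5 new (4, 0, 2, 8, 9)
  "4811751" → prefix "4" already present; 6 new (8, 1, 1, 7, 5, 1)
  "4187394" → prefix "4" already present; 6 new (1, 8, 7, 3, 9, 4)
  "672837" → 6 new (6, 7, 2, 8, 3, 7)
  "5410280" → 7 new (5, 4, 1, 0, 2, 8, 0)
  "411749" → prefix "41" already present; 4 new (1, 7, 4, 9)
  "890431" → prefix "8" already present; 5 new (9, 0, 4, 3, 1)
  "86031262630" → prefix "8" already present; 10 new (6, 0, 3, 1, 2, 6, 2, 6, 3, 0)
  "08989382" → prefix "0" already present; 7 new (8, 9, 8, 9, 3, 8, 2)
  "42890435" → prefix "4" already present; 7 new (2, 8, 9, 0, 4, 3, 5)
Total nodes = 11 + 10 + 10 + 10 + 11 + 7 + 4 + 10 + 7 + 5 + 5 + 6 + 6 + 6 + 7 + 4 + 5 + 10 + 7 + 7 = 148

148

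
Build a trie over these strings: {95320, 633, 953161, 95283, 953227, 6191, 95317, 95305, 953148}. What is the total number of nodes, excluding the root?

24

Trie structure (* marks end of a word):
(root)
├─ 6
│  ├─ 1
│  │  └─ 9
│  │     └─ 1 *
│  └─ 3
│     └─ 3 *
└─ 9
   └─ 5
      ├─ 2
      │  └─ 8
      │     └─ 3 *
      └─ 3
         ├─ 0
         │  └─ 5 *
         ├─ 1
         │  ├─ 4
         │  │  └─ 8 *
         │  ├─ 6
         │  │  └─ 1 *
         │  └─ 7 *
         └─ 2
            ├─ 0 *
            └─ 2
               └─ 7 *
Counting every labelled node above: 24.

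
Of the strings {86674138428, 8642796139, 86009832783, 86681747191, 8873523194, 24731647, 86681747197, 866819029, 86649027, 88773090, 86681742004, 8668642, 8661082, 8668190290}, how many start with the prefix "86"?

Filter for entries beginning with "86":
Words under "86": 86009832783, 8642796139, 8661082, 86649027, 86674138428, 86681742004, 86681747191, 86681747197, 866819029, 8668190290, 8668642
Count: 11

11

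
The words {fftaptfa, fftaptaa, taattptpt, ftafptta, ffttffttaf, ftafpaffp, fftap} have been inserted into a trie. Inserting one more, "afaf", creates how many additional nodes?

4

No existing word starts with "a", so every character of "afaf" needs a new node.
4 − 0 = 4 new nodes.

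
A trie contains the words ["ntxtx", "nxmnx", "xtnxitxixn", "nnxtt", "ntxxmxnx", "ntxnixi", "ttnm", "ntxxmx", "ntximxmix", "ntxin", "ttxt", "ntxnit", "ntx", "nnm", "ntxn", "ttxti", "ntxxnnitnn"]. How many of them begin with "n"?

13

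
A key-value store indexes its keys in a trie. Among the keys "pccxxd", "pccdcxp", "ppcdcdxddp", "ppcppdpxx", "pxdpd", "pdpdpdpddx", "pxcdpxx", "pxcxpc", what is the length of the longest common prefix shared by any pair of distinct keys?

3

Equivalently: take the maximum, over all pairs, of their longest common prefix length.
"pccdcxp" and "pccxxd" agree on "pcc" (3 characters) before diverging; nothing deeper is shared.
Longest shared-prefix length: 3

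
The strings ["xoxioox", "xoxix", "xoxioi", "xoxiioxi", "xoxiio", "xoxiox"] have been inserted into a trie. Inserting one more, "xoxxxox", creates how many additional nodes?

4

The longest prefix of "xoxxxox" already in the trie is "xox" (length 3).
So 7 − 3 = 4 new nodes.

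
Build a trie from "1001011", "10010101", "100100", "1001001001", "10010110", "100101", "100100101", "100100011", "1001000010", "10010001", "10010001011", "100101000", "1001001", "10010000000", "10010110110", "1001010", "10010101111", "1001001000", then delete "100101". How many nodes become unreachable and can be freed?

0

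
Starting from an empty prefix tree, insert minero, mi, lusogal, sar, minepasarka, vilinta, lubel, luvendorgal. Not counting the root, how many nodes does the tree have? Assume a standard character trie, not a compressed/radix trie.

Trace insertions, counting only characters that open a new branch:
  "minero" → 6 new (m, i, n, e, r, o)
  "mi" → prefix "mi" already present; 0 new (none)
  "lusogal" → 7 new (l, u, s, o, g, a, l)
  "sar" → 3 new (s, a, r)
  "minepasarka" → prefix "mine" already present; 7 new (p, a, s, a, r, k, a)
  "vilinta" → 7 new (v, i, l, i, n, t, a)
  "lubel" → prefix "lu" already present; 3 new (b, e, l)
  "luvendorgal" → prefix "lu" already present; 9 new (v, e, n, d, o, r, g, a, l)
Total nodes = 6 + 0 + 7 + 3 + 7 + 7 + 3 + 9 = 42

42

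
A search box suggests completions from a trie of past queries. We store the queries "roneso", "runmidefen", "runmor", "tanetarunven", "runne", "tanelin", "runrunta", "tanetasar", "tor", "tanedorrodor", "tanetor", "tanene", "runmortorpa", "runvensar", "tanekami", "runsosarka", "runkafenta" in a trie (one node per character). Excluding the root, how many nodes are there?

For each word, the new-node count is its length minus the longest prefix already in the trie:
  "roneso" → 6 new (r, o, n, e, s, o)
  "runmidefen" → prefix "r" already present; 9 new (u, n, m, i, d, e, f, e, n)
  "runmor" → prefix "runm" already present; 2 new (o, r)
  "tanetarunven" → 12 new (t, a, n, e, t, a, r, u, n, v, e, n)
  "runne" → prefix "run" already present; 2 new (n, e)
  "tanelin" → prefix "tane" already present; 3 new (l, i, n)
  "runrunta" → prefix "run" already present; 5 new (r, u, n, t, a)
  "tanetasar" → prefix "taneta" already present; 3 new (s, a, r)
  "tor" → prefix "t" already present; 2 new (o, r)
  "tanedorrodor" → prefix "tane" already present; 8 new (d, o, r, r, o, d, o, r)
  "tanetor" → prefix "tanet" already present; 2 new (o, r)
  "tanene" → prefix "tane" already present; 2 new (n, e)
  "runmortorpa" → prefix "runmor" already present; 5 new (t, o, r, p, a)
  "runvensar" → prefix "run" already present; 6 new (v, e, n, s, a, r)
  "tanekami" → prefix "tane" already present; 4 new (k, a, m, i)
  "runsosarka" → prefix "run" already present; 7 new (s, o, s, a, r, k, a)
  "runkafenta" → prefix "run" already present; 7 new (k, a, f, e, n, t, a)
Total nodes = 6 + 9 + 2 + 12 + 2 + 3 + 5 + 3 + 2 + 8 + 2 + 2 + 5 + 6 + 4 + 7 + 7 = 85

85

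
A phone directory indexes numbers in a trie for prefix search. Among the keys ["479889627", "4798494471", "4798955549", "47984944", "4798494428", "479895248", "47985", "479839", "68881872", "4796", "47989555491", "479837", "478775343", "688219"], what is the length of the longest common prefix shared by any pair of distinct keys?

The deepest shared node is where two words last agree before diverging.
"4798955549" and "47989555491" agree on "4798955549" (10 characters) before diverging; nothing deeper is shared.
Longest shared-prefix length: 10

10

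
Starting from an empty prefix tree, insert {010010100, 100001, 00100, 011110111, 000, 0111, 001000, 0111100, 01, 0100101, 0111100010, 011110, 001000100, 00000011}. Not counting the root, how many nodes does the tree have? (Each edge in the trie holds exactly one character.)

Trace insertions, counting only characters that open a new branch:
  "010010100" → 9 new (0, 1, 0, 0, 1, 0, 1, 0, 0)
  "100001" → 6 new (1, 0, 0, 0, 0, 1)
  "00100" → prefix "0" already present; 4 new (0, 1, 0, 0)
  "011110111" → prefix "01" already present; 7 new (1, 1, 1, 0, 1, 1, 1)
  "000" → prefix "00" already present; 1 new (0)
  "0111" → prefix "0111" already present; 0 new (none)
  "001000" → prefix "00100" already present; 1 new (0)
  "0111100" → prefix "011110" already present; 1 new (0)
  "01" → prefix "01" already present; 0 new (none)
  "0100101" → prefix "0100101" already present; 0 new (none)
  "0111100010" → prefix "0111100" already present; 3 new (0, 1, 0)
  "011110" → prefix "011110" already present; 0 new (none)
  "001000100" → prefix "001000" already present; 3 new (1, 0, 0)
  "00000011" → prefix "000" already present; 5 new (0, 0, 0, 1, 1)
Total nodes = 9 + 6 + 4 + 7 + 1 + 0 + 1 + 1 + 0 + 0 + 3 + 0 + 3 + 5 = 40

40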